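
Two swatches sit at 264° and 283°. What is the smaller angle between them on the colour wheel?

|264 − 283| = 19.
19 ≤ 180, so the shorter arc is 19°.

19°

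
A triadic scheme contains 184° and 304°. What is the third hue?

A triad spaces three hues 120° apart.
The full set is {64°, 184°, 304°}.

64°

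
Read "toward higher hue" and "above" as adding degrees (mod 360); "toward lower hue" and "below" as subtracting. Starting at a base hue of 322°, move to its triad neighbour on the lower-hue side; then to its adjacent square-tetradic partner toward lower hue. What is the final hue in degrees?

112°

322 − 120 = 202°   (triadic ↓)
202 − 90 = 112°   (square ↓)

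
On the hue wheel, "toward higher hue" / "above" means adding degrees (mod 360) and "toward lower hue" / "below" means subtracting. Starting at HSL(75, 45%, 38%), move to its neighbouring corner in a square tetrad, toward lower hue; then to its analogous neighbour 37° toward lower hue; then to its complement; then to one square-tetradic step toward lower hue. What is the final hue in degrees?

38°

square ↓ −90°: 75 − 90 = -15 → -15 + 360 = 345°
analog 37° ↓ −37°: 345 − 37 = 308°
complement +180°: 308 + 180 = 488 → 488 − 360 = 128°
square ↓ −90°: 128 − 90 = 38°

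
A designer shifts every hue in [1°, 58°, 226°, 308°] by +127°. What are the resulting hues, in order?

128°, 185°, 353°, 75°

1 + 127 = 128°
58 + 127 = 185°
226 + 127 = 353°
308 + 127 = 435 → 435 − 360 = 75°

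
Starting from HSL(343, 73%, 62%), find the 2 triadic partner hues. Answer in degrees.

103° and 223°

A triad places three hues 120° apart.
343 + 120 = 463 → 463 − 360 = 103°
343 + 240 = 583 → 583 − 360 = 223°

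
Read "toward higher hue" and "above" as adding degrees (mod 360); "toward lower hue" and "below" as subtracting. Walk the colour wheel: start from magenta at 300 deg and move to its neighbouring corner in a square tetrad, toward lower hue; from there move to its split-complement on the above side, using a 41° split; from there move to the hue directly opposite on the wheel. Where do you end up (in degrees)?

300 − 90 = 210°   (square ↓)
210 + 221 = 431 → 431 − 360 = 71°   (split-comp 41° ↑)
71 + 180 = 251°   (complement)

251°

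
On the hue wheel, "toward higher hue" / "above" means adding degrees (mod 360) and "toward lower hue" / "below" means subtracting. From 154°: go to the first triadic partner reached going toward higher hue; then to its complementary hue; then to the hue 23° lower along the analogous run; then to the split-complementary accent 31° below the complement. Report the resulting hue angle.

154 + 120 = 274°   (triadic ↑)
274 + 180 = 454 → 454 − 360 = 94°   (complement)
94 − 23 = 71°   (analog 23° ↓)
71 + 149 = 220°   (split-comp 31° ↓)

220°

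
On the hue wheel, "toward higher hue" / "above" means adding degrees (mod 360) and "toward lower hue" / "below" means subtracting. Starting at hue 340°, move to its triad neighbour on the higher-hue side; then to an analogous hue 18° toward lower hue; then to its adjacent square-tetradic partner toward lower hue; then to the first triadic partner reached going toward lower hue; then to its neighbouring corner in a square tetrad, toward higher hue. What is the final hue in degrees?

triadic ↑ +120°: 340 + 120 = 460 → 460 − 360 = 100°
analog 18° ↓ −18°: 100 − 18 = 82°
square ↓ −90°: 82 − 90 = -8 → -8 + 360 = 352°
triadic ↓ −120°: 352 − 120 = 232°
square ↑ +90°: 232 + 90 = 322°

322°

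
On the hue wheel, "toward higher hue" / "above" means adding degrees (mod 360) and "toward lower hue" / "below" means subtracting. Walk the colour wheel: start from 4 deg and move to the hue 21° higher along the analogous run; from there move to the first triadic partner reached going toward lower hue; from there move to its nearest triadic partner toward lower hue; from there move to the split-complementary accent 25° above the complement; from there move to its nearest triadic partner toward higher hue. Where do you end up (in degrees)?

110°

+21° (analog 21° ↑): 4 + 21 = 25°
−120° (triadic ↓): 25 − 120 = -95 → -95 + 360 = 265°
−120° (triadic ↓): 265 − 120 = 145°
+205° (split-comp 25° ↑): 145 + 205 = 350°
+120° (triadic ↑): 350 + 120 = 470 → 470 − 360 = 110°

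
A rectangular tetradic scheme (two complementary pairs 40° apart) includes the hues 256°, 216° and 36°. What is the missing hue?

A rectangular tetradic uses two complementary pairs 40° apart: offsets 0°, 40°, 180°, 220°.
Among {36°, 216°, 256°}, 36° and 216° are a 180° pair.
The remaining hue 256° needs its own complement: 256 + 180 = 436 → 436 − 360 = 76°

76°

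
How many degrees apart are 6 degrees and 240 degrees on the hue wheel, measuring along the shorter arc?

|6 − 240| = 234.
The shorter arc is 360 − 234 = 126°.

126°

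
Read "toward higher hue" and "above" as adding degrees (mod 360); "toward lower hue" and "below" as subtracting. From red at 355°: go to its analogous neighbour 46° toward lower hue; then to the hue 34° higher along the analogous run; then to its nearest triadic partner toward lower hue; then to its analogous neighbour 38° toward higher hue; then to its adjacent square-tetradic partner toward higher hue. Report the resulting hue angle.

351°

analog 46° ↓ −46°: 355 − 46 = 309°
analog 34° ↑ +34°: 309 + 34 = 343°
triadic ↓ −120°: 343 − 120 = 223°
analog 38° ↑ +38°: 223 + 38 = 261°
square ↑ +90°: 261 + 90 = 351°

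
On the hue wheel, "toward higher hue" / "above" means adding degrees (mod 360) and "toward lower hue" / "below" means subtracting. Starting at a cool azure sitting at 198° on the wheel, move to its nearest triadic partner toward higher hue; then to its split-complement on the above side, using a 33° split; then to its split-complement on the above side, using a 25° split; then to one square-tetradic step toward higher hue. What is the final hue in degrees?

106°

198 + 120 = 318°   (triadic ↑)
318 + 213 = 531 → 531 − 360 = 171°   (split-comp 33° ↑)
171 + 205 = 376 → 376 − 360 = 16°   (split-comp 25° ↑)
16 + 90 = 106°   (square ↑)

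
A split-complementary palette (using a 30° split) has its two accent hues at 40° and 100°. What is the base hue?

250°

The accents sit 30° either side of the complement, so the complement is their short-arc midpoint on the wheel.
Short-arc midpoint of 40° and 100°: 70°.
Base is 180° from the complement: 70 − 180 = -110 → -110 + 360 = 250°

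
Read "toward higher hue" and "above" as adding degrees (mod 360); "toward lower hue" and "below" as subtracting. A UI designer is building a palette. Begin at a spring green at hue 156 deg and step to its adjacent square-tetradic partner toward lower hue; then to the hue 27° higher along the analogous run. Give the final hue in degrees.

−90° (square ↓): 156 − 90 = 66°
+27° (analog 27° ↑): 66 + 27 = 93°

93°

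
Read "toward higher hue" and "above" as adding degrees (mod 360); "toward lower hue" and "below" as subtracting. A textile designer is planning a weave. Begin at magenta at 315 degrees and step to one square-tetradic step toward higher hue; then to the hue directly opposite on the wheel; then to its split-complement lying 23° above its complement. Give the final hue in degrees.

square ↑ +90°: 315 + 90 = 405 → 405 − 360 = 45°
complement +180°: 45 + 180 = 225°
split-comp 23° ↑ +203°: 225 + 203 = 428 → 428 − 360 = 68°

68°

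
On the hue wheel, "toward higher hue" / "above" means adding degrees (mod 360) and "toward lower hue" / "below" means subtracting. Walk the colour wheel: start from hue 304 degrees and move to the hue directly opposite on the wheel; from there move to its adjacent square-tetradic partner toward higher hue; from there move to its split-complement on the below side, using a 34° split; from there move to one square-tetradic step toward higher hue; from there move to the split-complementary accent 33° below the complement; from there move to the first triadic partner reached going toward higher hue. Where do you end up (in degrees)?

+180° (complement): 304 + 180 = 484 → 484 − 360 = 124°
+90° (square ↑): 124 + 90 = 214°
+146° (split-comp 34° ↓): 214 + 146 = 360 → 360 − 360 = 0°
+90° (square ↑): 0 + 90 = 90°
+147° (split-comp 33° ↓): 90 + 147 = 237°
+120° (triadic ↑): 237 + 120 = 357°

357°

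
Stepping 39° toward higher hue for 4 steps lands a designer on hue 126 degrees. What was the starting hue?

4 steps of 39° (toward higher hue) give a net shift of +156°.
Start = end − shift: 126 − 156 = -30 → -30 + 360 = 330°

330°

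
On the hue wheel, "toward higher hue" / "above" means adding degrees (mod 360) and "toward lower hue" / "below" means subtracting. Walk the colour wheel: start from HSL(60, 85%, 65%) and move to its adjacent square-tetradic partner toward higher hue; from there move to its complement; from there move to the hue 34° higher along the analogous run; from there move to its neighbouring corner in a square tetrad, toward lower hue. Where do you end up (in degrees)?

square ↑ +90°: 60 + 90 = 150°
complement +180°: 150 + 180 = 330°
analog 34° ↑ +34°: 330 + 34 = 364 → 364 − 360 = 4°
square ↓ −90°: 4 − 90 = -86 → -86 + 360 = 274°

274°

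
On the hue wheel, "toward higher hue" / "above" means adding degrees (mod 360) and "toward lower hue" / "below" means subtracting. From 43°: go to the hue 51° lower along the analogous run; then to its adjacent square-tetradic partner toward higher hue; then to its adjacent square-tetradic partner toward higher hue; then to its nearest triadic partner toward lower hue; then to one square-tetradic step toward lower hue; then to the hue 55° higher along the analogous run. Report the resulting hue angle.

17°

43 − 51 = -8 → -8 + 360 = 352°   (analog 51° ↓)
352 + 90 = 442 → 442 − 360 = 82°   (square ↑)
82 + 90 = 172°   (square ↑)
172 − 120 = 52°   (triadic ↓)
52 − 90 = -38 → -38 + 360 = 322°   (square ↓)
322 + 55 = 377 → 377 − 360 = 17°   (analog 55° ↑)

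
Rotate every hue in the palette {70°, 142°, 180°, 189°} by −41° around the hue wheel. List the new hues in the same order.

29°, 101°, 139°, 148°

70 − 41 = 29°
142 − 41 = 101°
180 − 41 = 139°
189 − 41 = 148°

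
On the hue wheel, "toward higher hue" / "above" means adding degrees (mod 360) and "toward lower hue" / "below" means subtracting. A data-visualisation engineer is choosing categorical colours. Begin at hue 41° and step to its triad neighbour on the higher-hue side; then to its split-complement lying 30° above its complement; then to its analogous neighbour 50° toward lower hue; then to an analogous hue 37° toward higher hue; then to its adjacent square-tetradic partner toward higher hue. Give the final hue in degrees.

41 + 120 = 161°   (triadic ↑)
161 + 210 = 371 → 371 − 360 = 11°   (split-comp 30° ↑)
11 − 50 = -39 → -39 + 360 = 321°   (analog 50° ↓)
321 + 37 = 358°   (analog 37° ↑)
358 + 90 = 448 → 448 − 360 = 88°   (square ↑)

88°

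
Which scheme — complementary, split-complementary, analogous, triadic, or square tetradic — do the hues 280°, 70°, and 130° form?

Sort the hues: 70°, 130°, 280°.
Successive gaps around the wheel: 60°, 150°, 150°.
Two 150° gaps and one 60° gap — a base hue opposite a pair of accents 30° either side of its complement — is the split-complementary pattern.

split-complementary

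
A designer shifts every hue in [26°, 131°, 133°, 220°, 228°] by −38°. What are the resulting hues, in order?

348°, 93°, 95°, 182°, 190°

26 − 38 = -12 → -12 + 360 = 348°
131 − 38 = 93°
133 − 38 = 95°
220 − 38 = 182°
228 − 38 = 190°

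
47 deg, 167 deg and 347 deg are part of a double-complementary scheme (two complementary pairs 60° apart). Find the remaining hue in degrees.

A rectangular tetradic uses two complementary pairs 60° apart: offsets 0°, 60°, 180°, 240°.
Among {47°, 167°, 347°}, 347° and 167° are a 180° pair.
The remaining hue 47° needs its own complement: 47 + 180 = 227°

227°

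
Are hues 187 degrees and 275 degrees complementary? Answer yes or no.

Angular distance: |187 − 275| = 88 = 88°.
Complementary requires 180°.

no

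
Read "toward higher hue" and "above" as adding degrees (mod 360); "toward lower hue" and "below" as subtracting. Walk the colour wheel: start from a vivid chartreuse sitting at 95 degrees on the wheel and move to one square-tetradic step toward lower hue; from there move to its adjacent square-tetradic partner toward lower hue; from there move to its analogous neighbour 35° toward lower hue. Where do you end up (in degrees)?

240°

95 − 90 = 5°   (square ↓)
5 − 90 = -85 → -85 + 360 = 275°   (square ↓)
275 − 35 = 240°   (analog 35° ↓)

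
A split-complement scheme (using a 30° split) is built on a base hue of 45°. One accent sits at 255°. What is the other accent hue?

Split-complementary hues sit 30° either side of the complement.
Complement of the base 45°: 45 + 180 = 225°
The given accent 255° is 30° one side of 225°; the other accent sits 30° the other side: 225 − 30 = 195°

195°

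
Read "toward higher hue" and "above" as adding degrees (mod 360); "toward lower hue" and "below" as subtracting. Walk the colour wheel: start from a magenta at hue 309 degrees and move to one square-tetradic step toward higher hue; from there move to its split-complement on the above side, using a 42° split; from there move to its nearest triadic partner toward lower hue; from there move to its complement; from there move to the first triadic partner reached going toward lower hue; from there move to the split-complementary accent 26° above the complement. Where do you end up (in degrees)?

47°

+90° (square ↑): 309 + 90 = 399 → 399 − 360 = 39°
+222° (split-comp 42° ↑): 39 + 222 = 261°
−120° (triadic ↓): 261 − 120 = 141°
+180° (complement): 141 + 180 = 321°
−120° (triadic ↓): 321 − 120 = 201°
+206° (split-comp 26° ↑): 201 + 206 = 407 → 407 − 360 = 47°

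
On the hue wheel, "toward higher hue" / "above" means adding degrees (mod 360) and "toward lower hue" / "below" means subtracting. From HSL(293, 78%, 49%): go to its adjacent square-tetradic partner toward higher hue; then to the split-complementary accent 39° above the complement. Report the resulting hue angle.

square ↑ +90°: 293 + 90 = 383 → 383 − 360 = 23°
split-comp 39° ↑ +219°: 23 + 219 = 242°

242°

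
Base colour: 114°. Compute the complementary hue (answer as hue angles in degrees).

114 + 180 = 294°

294°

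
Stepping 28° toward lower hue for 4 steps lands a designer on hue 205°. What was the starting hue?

317°

4 steps of 28° (toward lower hue) give a net shift of −112°.
Start = end − shift: 205 + 112 = 317°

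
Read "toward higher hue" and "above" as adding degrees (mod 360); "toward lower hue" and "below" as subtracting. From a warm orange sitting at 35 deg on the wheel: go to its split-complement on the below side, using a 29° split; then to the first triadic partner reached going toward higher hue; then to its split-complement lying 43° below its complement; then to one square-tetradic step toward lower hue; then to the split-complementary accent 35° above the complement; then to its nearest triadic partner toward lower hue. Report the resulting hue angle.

88°

split-comp 29° ↓ +151°: 35 + 151 = 186°
triadic ↑ +120°: 186 + 120 = 306°
split-comp 43° ↓ +137°: 306 + 137 = 443 → 443 − 360 = 83°
square ↓ −90°: 83 − 90 = -7 → -7 + 360 = 353°
split-comp 35° ↑ +215°: 353 + 215 = 568 → 568 − 360 = 208°
triadic ↓ −120°: 208 − 120 = 88°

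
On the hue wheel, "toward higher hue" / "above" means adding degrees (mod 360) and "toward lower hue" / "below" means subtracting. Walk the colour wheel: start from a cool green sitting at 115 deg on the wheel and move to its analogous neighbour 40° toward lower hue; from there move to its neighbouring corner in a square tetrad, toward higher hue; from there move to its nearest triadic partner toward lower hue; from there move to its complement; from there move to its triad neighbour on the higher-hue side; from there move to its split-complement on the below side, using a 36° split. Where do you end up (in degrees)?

129°

−40° (analog 40° ↓): 115 − 40 = 75°
+90° (square ↑): 75 + 90 = 165°
−120° (triadic ↓): 165 − 120 = 45°
+180° (complement): 45 + 180 = 225°
+120° (triadic ↑): 225 + 120 = 345°
+144° (split-comp 36° ↓): 345 + 144 = 489 → 489 − 360 = 129°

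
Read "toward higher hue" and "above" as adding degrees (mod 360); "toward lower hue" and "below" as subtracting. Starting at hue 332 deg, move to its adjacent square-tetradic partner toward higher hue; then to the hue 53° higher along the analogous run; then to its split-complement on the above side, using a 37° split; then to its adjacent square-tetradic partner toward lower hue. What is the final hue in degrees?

242°

square ↑ +90°: 332 + 90 = 422 → 422 − 360 = 62°
analog 53° ↑ +53°: 62 + 53 = 115°
split-comp 37° ↑ +217°: 115 + 217 = 332°
square ↓ −90°: 332 − 90 = 242°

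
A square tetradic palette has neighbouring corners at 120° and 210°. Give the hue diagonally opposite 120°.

300°

A square tetradic scheme places four hues 90° apart; opposite corners are 180° apart.
120 + 180 = 300°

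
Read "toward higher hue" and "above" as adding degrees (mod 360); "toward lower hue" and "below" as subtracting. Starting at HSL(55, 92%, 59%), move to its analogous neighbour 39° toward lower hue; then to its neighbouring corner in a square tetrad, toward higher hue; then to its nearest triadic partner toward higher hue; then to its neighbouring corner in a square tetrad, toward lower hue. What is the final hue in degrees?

analog 39° ↓ −39°: 55 − 39 = 16°
square ↑ +90°: 16 + 90 = 106°
triadic ↑ +120°: 106 + 120 = 226°
square ↓ −90°: 226 − 90 = 136°

136°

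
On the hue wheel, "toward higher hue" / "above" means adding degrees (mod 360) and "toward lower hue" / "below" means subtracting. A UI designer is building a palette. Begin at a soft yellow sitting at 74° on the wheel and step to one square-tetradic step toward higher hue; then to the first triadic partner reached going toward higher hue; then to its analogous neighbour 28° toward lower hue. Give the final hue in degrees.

+90° (square ↑): 74 + 90 = 164°
+120° (triadic ↑): 164 + 120 = 284°
−28° (analog 28° ↓): 284 − 28 = 256°

256°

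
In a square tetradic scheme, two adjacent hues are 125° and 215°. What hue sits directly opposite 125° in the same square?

305°

A square tetradic scheme places four hues 90° apart; opposite corners are 180° apart.
125 + 180 = 305°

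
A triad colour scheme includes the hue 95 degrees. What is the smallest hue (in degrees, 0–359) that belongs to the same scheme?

95°

A triad places three hues 120° apart.
The full set through 95° is {95°, 215°, 335°}.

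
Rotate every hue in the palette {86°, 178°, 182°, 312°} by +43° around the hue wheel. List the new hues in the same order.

86 + 43 = 129°
178 + 43 = 221°
182 + 43 = 225°
312 + 43 = 355°

129°, 221°, 225°, 355°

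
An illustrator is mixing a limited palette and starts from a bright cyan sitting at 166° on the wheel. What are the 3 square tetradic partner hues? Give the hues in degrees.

A square tetradic scheme places four hues every 90°.
166 + 90 = 256°
166 + 180 = 346°
166 + 270 = 436 → 436 − 360 = 76°

256°, 346°, 76°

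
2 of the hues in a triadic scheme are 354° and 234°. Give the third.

114°

A triad places three hues 120° apart.
The full set through 234° is {114°, 234°, 354°}.
Given {234°, 354°}, the missing hue is 114°.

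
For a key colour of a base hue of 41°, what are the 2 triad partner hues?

161° and 281°

41 + 120 = 161°
41 + 240 = 281°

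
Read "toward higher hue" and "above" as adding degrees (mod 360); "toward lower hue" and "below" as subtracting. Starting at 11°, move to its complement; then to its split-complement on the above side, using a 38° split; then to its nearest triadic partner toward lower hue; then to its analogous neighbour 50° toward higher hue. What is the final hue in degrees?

339°

complement +180°: 11 + 180 = 191°
split-comp 38° ↑ +218°: 191 + 218 = 409 → 409 − 360 = 49°
triadic ↓ −120°: 49 − 120 = -71 → -71 + 360 = 289°
analog 50° ↑ +50°: 289 + 50 = 339°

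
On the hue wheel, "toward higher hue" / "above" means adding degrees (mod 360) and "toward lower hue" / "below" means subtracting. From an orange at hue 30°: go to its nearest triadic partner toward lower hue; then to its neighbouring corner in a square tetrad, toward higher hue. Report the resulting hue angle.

30 − 120 = -90 → -90 + 360 = 270°   (triadic ↓)
270 + 90 = 360 → 360 − 360 = 0°   (square ↑)

0°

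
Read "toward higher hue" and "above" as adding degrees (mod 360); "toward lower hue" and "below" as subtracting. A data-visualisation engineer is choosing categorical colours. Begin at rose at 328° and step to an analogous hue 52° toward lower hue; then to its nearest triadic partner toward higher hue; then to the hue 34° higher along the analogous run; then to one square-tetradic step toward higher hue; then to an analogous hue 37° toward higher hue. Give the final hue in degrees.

−52° (analog 52° ↓): 328 − 52 = 276°
+120° (triadic ↑): 276 + 120 = 396 → 396 − 360 = 36°
+34° (analog 34° ↑): 36 + 34 = 70°
+90° (square ↑): 70 + 90 = 160°
+37° (analog 37° ↑): 160 + 37 = 197°

197°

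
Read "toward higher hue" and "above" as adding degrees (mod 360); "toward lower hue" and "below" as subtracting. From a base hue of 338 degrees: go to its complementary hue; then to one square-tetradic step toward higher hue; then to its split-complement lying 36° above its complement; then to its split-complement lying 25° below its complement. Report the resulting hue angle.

complement +180°: 338 + 180 = 518 → 518 − 360 = 158°
square ↑ +90°: 158 + 90 = 248°
split-comp 36° ↑ +216°: 248 + 216 = 464 → 464 − 360 = 104°
split-comp 25° ↓ +155°: 104 + 155 = 259°

259°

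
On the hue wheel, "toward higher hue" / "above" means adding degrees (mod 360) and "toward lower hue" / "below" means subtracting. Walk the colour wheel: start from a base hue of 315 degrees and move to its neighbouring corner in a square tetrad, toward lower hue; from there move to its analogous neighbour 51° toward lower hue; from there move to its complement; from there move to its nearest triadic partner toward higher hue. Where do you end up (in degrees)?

114°

−90° (square ↓): 315 − 90 = 225°
−51° (analog 51° ↓): 225 − 51 = 174°
+180° (complement): 174 + 180 = 354°
+120° (triadic ↑): 354 + 120 = 474 → 474 − 360 = 114°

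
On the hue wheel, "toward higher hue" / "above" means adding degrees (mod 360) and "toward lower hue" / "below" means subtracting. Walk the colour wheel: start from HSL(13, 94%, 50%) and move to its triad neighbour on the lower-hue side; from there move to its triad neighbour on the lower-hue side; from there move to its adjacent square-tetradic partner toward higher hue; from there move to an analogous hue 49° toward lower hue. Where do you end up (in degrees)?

13 − 120 = -107 → -107 + 360 = 253°   (triadic ↓)
253 − 120 = 133°   (triadic ↓)
133 + 90 = 223°   (square ↑)
223 − 49 = 174°   (analog 49° ↓)

174°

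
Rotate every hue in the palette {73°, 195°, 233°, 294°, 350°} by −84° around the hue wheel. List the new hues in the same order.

349°, 111°, 149°, 210°, 266°

73 − 84 = -11 → -11 + 360 = 349°
195 − 84 = 111°
233 − 84 = 149°
294 − 84 = 210°
350 − 84 = 266°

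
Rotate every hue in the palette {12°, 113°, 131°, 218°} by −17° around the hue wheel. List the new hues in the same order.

355°, 96°, 114°, 201°

12 − 17 = -5 → -5 + 360 = 355°
113 − 17 = 96°
131 − 17 = 114°
218 − 17 = 201°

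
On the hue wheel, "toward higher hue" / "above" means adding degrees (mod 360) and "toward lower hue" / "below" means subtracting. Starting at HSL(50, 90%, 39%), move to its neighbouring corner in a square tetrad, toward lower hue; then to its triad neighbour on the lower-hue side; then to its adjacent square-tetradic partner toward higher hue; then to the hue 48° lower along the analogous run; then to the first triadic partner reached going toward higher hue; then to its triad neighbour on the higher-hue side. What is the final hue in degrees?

122°

50 − 90 = -40 → -40 + 360 = 320°   (square ↓)
320 − 120 = 200°   (triadic ↓)
200 + 90 = 290°   (square ↑)
290 − 48 = 242°   (analog 48° ↓)
242 + 120 = 362 → 362 − 360 = 2°   (triadic ↑)
2 + 120 = 122°   (triadic ↑)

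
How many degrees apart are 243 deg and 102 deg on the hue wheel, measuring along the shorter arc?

|243 − 102| = 141.
141 ≤ 180, so the shorter arc is 141°.

141°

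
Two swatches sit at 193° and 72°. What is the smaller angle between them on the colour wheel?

|193 − 72| = 121.
121 ≤ 180, so the shorter arc is 121°.

121°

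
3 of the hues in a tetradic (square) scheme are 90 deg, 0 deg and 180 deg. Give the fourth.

A square tetradic scheme places four hues every 90°.
The full set through 0° is {0°, 90°, 180°, 270°}.
Given {0°, 90°, 180°}, the missing hue is 270°.

270°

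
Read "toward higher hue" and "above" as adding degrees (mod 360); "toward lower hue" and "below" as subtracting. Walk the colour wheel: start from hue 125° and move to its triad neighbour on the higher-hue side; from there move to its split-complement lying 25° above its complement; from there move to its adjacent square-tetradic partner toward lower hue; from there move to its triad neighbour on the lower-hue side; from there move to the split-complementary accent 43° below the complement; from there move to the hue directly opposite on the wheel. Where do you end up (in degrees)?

triadic ↑ +120°: 125 + 120 = 245°
split-comp 25° ↑ +205°: 245 + 205 = 450 → 450 − 360 = 90°
square ↓ −90°: 90 − 90 = 0°
triadic ↓ −120°: 0 − 120 = -120 → -120 + 360 = 240°
split-comp 43° ↓ +137°: 240 + 137 = 377 → 377 − 360 = 17°
complement +180°: 17 + 180 = 197°

197°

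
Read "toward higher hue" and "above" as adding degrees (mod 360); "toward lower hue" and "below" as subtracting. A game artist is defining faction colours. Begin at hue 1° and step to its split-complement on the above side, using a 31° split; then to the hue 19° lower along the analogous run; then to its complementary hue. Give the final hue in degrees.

split-comp 31° ↑ +211°: 1 + 211 = 212°
analog 19° ↓ −19°: 212 − 19 = 193°
complement +180°: 193 + 180 = 373 → 373 − 360 = 13°

13°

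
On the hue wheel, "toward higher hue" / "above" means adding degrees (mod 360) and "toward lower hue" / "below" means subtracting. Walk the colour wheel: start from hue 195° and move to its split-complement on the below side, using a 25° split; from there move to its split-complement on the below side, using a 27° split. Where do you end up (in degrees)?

143°

+155° (split-comp 25° ↓): 195 + 155 = 350°
+153° (split-comp 27° ↓): 350 + 153 = 503 → 503 − 360 = 143°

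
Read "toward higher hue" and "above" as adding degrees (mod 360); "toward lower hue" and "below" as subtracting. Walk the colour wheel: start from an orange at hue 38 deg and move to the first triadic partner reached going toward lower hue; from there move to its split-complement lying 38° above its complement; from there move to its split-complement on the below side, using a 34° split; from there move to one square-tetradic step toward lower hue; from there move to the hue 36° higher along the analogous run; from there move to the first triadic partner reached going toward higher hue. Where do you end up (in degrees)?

−120° (triadic ↓): 38 − 120 = -82 → -82 + 360 = 278°
+218° (split-comp 38° ↑): 278 + 218 = 496 → 496 − 360 = 136°
+146° (split-comp 34° ↓): 136 + 146 = 282°
−90° (square ↓): 282 − 90 = 192°
+36° (analog 36° ↑): 192 + 36 = 228°
+120° (triadic ↑): 228 + 120 = 348°

348°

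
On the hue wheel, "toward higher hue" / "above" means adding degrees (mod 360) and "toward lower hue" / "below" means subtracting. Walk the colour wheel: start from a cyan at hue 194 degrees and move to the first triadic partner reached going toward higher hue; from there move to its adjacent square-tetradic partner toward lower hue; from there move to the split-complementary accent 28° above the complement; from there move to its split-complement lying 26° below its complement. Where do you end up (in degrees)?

226°

194 + 120 = 314°   (triadic ↑)
314 − 90 = 224°   (square ↓)
224 + 208 = 432 → 432 − 360 = 72°   (split-comp 28° ↑)
72 + 154 = 226°   (split-comp 26° ↓)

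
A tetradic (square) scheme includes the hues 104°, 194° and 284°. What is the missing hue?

A square tetradic scheme places four hues every 90°.
The full set through 104° is {14°, 104°, 194°, 284°}.
Given {104°, 194°, 284°}, the missing hue is 14°.

14°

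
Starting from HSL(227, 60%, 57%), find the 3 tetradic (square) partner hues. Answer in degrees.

227 + 90 = 317°
227 + 180 = 407 → 407 − 360 = 47°
227 + 270 = 497 → 497 − 360 = 137°

317°, 47°, 137°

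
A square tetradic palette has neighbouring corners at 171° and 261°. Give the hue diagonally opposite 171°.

A square tetradic scheme places four hues 90° apart; opposite corners are 180° apart.
171 + 180 = 351°

351°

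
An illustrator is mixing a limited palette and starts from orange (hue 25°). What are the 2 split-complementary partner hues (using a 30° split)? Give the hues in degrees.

Split-complementary hues sit 30° either side of the complement.
Complement of 25°: 25 + 180 = 205°
205 − 30 = 175°
205 + 30 = 235°

175° and 235°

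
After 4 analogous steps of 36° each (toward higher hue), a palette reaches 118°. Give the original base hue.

334°

4 steps of 36° (toward higher hue) give a net shift of +144°.
Start = end − shift: 118 − 144 = -26 → -26 + 360 = 334°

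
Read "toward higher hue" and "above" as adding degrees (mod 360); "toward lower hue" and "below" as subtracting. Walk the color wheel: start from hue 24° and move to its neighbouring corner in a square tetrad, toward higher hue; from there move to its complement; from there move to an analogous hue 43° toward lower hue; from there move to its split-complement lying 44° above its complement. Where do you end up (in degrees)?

115°

+90° (square ↑): 24 + 90 = 114°
+180° (complement): 114 + 180 = 294°
−43° (analog 43° ↓): 294 − 43 = 251°
+224° (split-comp 44° ↑): 251 + 224 = 475 → 475 − 360 = 115°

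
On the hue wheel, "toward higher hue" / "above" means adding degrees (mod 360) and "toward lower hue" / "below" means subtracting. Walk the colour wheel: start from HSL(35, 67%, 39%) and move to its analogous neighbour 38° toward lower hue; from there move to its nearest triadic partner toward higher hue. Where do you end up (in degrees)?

117°

−38° (analog 38° ↓): 35 − 38 = -3 → -3 + 360 = 357°
+120° (triadic ↑): 357 + 120 = 477 → 477 − 360 = 117°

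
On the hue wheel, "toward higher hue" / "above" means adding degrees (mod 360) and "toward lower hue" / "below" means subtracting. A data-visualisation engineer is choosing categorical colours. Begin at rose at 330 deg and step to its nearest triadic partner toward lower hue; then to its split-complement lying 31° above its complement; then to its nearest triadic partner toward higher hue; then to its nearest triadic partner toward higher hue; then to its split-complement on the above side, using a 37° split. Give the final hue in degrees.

330 − 120 = 210°   (triadic ↓)
210 + 211 = 421 → 421 − 360 = 61°   (split-comp 31° ↑)
61 + 120 = 181°   (triadic ↑)
181 + 120 = 301°   (triadic ↑)
301 + 217 = 518 → 518 − 360 = 158°   (split-comp 37° ↑)

158°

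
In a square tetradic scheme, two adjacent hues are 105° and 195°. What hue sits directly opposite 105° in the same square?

A square tetradic scheme places four hues 90° apart; opposite corners are 180° apart.
105 + 180 = 285°

285°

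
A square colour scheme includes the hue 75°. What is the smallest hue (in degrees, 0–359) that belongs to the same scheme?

A square tetradic scheme places four hues every 90°.
The full set through 75° is {75°, 165°, 255°, 345°}.

75°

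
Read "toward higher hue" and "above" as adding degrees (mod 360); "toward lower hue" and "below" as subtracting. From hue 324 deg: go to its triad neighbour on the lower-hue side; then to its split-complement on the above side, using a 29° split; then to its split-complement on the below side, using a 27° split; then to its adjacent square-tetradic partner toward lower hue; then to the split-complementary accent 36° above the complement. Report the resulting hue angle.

324 − 120 = 204°   (triadic ↓)
204 + 209 = 413 → 413 − 360 = 53°   (split-comp 29° ↑)
53 + 153 = 206°   (split-comp 27° ↓)
206 − 90 = 116°   (square ↓)
116 + 216 = 332°   (split-comp 36° ↑)

332°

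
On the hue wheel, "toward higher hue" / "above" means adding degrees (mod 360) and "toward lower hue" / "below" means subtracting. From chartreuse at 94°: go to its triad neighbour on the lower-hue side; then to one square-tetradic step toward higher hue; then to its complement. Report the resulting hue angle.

−120° (triadic ↓): 94 − 120 = -26 → -26 + 360 = 334°
+90° (square ↑): 334 + 90 = 424 → 424 − 360 = 64°
+180° (complement): 64 + 180 = 244°

244°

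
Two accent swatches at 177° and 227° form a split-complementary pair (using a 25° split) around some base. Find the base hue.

The accents sit 25° either side of the complement, so the complement is their short-arc midpoint on the wheel.
Short-arc midpoint of 177° and 227°: 202°.
Base is 180° from the complement: 202 − 180 = 22°

22°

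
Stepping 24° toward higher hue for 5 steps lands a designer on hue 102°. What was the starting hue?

342°

5 steps of 24° (toward higher hue) give a net shift of +120°.
Start = end − shift: 102 − 120 = -18 → -18 + 360 = 342°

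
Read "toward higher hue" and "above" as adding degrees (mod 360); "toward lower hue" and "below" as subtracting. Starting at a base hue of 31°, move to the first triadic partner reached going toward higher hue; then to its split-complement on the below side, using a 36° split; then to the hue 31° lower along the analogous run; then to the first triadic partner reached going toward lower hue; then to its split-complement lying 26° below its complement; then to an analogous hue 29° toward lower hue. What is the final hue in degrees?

269°

triadic ↑ +120°: 31 + 120 = 151°
split-comp 36° ↓ +144°: 151 + 144 = 295°
analog 31° ↓ −31°: 295 − 31 = 264°
triadic ↓ −120°: 264 − 120 = 144°
split-comp 26° ↓ +154°: 144 + 154 = 298°
analog 29° ↓ −29°: 298 − 29 = 269°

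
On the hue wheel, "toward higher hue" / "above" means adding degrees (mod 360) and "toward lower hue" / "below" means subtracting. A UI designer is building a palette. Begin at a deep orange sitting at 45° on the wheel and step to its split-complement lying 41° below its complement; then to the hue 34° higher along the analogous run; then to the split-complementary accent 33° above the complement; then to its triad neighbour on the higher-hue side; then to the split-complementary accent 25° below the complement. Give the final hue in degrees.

346°

45 + 139 = 184°   (split-comp 41° ↓)
184 + 34 = 218°   (analog 34° ↑)
218 + 213 = 431 → 431 − 360 = 71°   (split-comp 33° ↑)
71 + 120 = 191°   (triadic ↑)
191 + 155 = 346°   (split-comp 25° ↓)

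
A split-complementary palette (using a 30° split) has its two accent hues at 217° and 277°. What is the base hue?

67°

The accents sit 30° either side of the complement, so the complement is their short-arc midpoint on the wheel.
Short-arc midpoint of 217° and 277°: 247°.
Base is 180° from the complement: 247 − 180 = 67°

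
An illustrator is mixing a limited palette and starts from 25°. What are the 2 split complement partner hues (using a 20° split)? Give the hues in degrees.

185° and 225°

Split-complementary hues sit 20° either side of the complement.
Complement of 25°: 25 + 180 = 205°
205 − 20 = 185°
205 + 20 = 225°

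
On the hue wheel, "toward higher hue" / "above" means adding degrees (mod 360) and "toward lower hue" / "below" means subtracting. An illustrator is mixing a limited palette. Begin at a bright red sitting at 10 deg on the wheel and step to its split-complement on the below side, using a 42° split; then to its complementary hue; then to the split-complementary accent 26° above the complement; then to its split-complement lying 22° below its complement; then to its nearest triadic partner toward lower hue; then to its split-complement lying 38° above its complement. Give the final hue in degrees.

10 + 138 = 148°   (split-comp 42° ↓)
148 + 180 = 328°   (complement)
328 + 206 = 534 → 534 − 360 = 174°   (split-comp 26° ↑)
174 + 158 = 332°   (split-comp 22° ↓)
332 − 120 = 212°   (triadic ↓)
212 + 218 = 430 → 430 − 360 = 70°   (split-comp 38° ↑)

70°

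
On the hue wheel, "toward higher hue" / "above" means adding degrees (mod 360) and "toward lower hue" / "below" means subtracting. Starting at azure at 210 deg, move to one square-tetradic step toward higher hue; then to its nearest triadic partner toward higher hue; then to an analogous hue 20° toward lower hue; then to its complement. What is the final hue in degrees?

+90° (square ↑): 210 + 90 = 300°
+120° (triadic ↑): 300 + 120 = 420 → 420 − 360 = 60°
−20° (analog 20° ↓): 60 − 20 = 40°
+180° (complement): 40 + 180 = 220°

220°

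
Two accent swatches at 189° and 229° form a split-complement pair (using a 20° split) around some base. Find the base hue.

29°

The accents sit 20° either side of the complement, so the complement is their short-arc midpoint on the wheel.
Short-arc midpoint of 189° and 229°: 209°.
Base is 180° from the complement: 209 − 180 = 29°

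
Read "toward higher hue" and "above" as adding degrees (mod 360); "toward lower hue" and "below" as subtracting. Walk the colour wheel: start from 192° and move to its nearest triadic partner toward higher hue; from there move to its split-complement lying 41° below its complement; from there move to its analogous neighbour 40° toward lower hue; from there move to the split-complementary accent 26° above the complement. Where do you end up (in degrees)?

257°

+120° (triadic ↑): 192 + 120 = 312°
+139° (split-comp 41° ↓): 312 + 139 = 451 → 451 − 360 = 91°
−40° (analog 40° ↓): 91 − 40 = 51°
+206° (split-comp 26° ↑): 51 + 206 = 257°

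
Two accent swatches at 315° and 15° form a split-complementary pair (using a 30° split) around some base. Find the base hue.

165°

The accents sit 30° either side of the complement, so the complement is their short-arc midpoint on the wheel.
Short-arc midpoint of 315° and 15°: 345°.
Base is 180° from the complement: 345 − 180 = 165°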